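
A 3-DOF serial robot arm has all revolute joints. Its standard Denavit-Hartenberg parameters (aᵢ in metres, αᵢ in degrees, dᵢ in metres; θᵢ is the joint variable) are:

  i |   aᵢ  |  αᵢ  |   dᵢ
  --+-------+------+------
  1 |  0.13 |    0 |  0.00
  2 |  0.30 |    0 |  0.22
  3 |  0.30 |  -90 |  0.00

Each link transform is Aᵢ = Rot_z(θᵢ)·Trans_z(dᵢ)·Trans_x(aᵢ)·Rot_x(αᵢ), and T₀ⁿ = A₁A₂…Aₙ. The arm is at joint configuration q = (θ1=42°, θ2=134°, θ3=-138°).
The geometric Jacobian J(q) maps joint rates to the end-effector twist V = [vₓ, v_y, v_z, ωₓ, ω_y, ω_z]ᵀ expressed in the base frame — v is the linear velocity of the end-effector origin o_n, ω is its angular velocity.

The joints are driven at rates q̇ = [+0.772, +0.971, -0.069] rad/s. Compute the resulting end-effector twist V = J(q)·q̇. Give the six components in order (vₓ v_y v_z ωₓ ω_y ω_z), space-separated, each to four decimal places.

-0.4128 -0.0513 0.0000 0.0000 0.0000 1.6740

o_n = [0.0337, 0.2926, 0.2200]
J₁: ẑ×o_n = [-0.2926, 0.0337, 0.0000], ω = ẑ
J2: z=[0.0000, 0.0000, 1.0000] o=[0.0966, 0.0870, 0.0000] → [-0.2056, -0.0629, 0.0000, 0.0000, 0.0000, 1.0000]
J3: z=[0.0000, 0.0000, 1.0000] o=[-0.2027, 0.1079, 0.2200] → [-0.1847, 0.2364, 0.0000, 0.0000, 0.0000, 1.0000]
V = J·q̇ = [-0.4128, -0.0513, 0.0000, 0.0000, 0.0000, 1.6740]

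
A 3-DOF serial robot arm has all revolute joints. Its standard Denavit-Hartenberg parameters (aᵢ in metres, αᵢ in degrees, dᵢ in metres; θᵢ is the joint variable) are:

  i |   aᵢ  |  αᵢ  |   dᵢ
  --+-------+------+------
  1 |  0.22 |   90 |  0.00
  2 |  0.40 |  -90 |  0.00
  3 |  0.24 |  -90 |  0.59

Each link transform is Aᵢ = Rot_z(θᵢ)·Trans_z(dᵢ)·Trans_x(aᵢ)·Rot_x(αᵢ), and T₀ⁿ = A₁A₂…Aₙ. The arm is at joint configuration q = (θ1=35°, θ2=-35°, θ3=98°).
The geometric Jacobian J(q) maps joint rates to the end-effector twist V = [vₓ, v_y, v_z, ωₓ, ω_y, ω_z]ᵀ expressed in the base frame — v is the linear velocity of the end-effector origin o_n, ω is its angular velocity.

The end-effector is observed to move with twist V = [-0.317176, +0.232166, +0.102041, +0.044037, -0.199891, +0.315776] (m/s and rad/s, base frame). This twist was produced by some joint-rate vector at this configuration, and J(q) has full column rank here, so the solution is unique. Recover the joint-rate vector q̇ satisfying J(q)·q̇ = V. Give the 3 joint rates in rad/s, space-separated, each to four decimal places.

o_n = [0.5671, 0.6872, 0.2730]
J₁: ẑ×o_n = [-0.6872, 0.5671, 0.0000], ω = ẑ
J2: z=[0.5736, -0.8192, 0.0000] o=[0.1802, 0.1262, 0.0000] → [-0.2237, -0.1566, 0.6387, 0.5736, -0.8192, 0.0000]
J3: z=[0.4698, 0.3290, 0.8192] o=[0.4486, 0.3141, -0.2294] → [-0.1403, -0.1390, 0.1363, 0.4698, 0.3290, 0.8192]
q̇ = J⁺·V = [0.4280, 0.1890, -0.1370]

0.4280 0.1890 -0.1370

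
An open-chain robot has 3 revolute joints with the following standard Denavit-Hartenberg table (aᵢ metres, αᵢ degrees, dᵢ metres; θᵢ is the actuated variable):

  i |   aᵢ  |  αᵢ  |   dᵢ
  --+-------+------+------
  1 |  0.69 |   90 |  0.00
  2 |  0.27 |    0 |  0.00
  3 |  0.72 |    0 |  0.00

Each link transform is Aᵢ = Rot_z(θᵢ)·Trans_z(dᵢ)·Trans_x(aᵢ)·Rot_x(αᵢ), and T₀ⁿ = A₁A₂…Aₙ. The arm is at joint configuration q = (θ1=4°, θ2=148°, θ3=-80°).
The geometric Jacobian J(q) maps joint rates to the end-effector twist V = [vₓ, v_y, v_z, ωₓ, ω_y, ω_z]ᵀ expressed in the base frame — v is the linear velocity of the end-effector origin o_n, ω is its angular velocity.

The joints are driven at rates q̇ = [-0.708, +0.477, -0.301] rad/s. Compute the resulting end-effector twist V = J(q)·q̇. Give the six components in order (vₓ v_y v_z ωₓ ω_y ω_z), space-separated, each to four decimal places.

o_n = [0.7290, 0.0510, 0.8107]
J₁: ẑ×o_n = [-0.0510, 0.7290, 0.0000], ω = ẑ
J2: z=[0.0698, -0.9976, 0.0000] o=[0.6883, 0.0481, 0.0000] → [-0.8087, -0.0565, 0.0407, 0.0698, -0.9976, 0.0000]
J3: z=[0.0698, -0.9976, 0.0000] o=[0.4599, 0.0322, 0.1431] → [-0.6659, -0.0466, 0.2697, 0.0698, -0.9976, 0.0000]
V = J·q̇ = [-0.1492, -0.5291, -0.0617, 0.0123, -0.1756, -0.7080]

-0.1492 -0.5291 -0.0617 0.0123 -0.1756 -0.7080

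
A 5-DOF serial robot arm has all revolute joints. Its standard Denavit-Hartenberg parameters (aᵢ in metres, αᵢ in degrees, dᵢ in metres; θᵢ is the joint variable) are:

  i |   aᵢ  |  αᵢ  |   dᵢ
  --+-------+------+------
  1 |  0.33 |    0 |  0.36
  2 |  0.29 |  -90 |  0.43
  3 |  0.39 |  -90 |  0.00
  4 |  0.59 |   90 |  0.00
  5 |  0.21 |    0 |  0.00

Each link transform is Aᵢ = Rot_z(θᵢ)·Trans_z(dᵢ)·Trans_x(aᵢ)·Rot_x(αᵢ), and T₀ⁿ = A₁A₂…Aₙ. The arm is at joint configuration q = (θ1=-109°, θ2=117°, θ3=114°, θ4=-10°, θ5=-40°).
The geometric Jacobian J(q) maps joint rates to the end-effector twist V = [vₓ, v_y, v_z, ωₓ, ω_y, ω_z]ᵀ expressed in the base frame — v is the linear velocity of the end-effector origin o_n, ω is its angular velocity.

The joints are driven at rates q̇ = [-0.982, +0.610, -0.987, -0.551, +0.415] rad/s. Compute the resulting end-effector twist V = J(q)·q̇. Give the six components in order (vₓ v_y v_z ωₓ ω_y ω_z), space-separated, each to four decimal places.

0.6897 0.6841 -0.2893 0.6080 -0.4985 -0.5303

o_n = [-0.1712, -0.1893, -0.2967]
J₁: ẑ×o_n = [0.1893, -0.1712, 0.0000], ω = ẑ
J2: z=[0.0000, 0.0000, 1.0000] o=[-0.1074, -0.3120, 0.3600] → [-0.1227, -0.0638, 0.0000, 0.0000, 0.0000, 1.0000]
J3: z=[-0.1392, 0.9903, 0.0000] o=[0.1797, -0.2717, 0.7900] → [-1.0761, -0.1512, 0.3361, -0.1392, 0.9903, 0.0000]
J4: z=[-0.9047, -0.1271, 0.4067] o=[0.0227, -0.2937, 0.4337] → [0.0504, -0.7396, -0.1191, -0.9047, -0.1271, 0.4067]
J5: z=[-0.0671, 0.9851, 0.1586] o=[-0.2256, -0.2252, -0.0971] → [-0.2023, -0.0048, -0.0560, -0.0671, 0.9851, 0.1586]
V = J·q̇ = [0.6897, 0.6841, -0.2893, 0.6080, -0.4985, -0.5303]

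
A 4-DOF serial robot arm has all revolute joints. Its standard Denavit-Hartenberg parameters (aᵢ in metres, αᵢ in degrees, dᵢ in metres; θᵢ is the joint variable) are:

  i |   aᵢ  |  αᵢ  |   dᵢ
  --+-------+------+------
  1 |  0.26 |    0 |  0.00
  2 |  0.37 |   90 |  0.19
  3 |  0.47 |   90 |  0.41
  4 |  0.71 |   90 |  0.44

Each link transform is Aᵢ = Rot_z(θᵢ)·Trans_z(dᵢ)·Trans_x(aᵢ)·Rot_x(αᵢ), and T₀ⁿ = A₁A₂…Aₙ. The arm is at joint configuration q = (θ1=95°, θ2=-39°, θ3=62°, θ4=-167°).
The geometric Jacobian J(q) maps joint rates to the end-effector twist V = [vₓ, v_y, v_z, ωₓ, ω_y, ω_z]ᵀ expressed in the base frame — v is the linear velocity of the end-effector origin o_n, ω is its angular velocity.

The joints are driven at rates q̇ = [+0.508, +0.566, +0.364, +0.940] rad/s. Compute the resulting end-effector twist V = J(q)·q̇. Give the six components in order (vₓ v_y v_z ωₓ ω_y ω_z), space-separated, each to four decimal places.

-0.9817 1.1478 0.2361 0.7659 0.4845 0.6327

o_n = [0.5508, 0.6615, -0.2124]
J₁: ẑ×o_n = [-0.6615, 0.5508, 0.0000], ω = ẑ
J2: z=[0.0000, 0.0000, 1.0000] o=[-0.0227, 0.2590, 0.0000] → [-0.4025, 0.5734, 0.0000, 0.0000, 0.0000, 1.0000]
J3: z=[0.8290, -0.5592, 0.0000] o=[0.1842, 0.5658, 0.1900] → [0.2250, 0.3336, 0.2844, 0.8290, -0.5592, 0.0000]
J4: z=[0.4937, 0.7320, -0.4695] o=[0.6475, 0.5194, 0.6050] → [-0.5316, 0.4490, 0.1410, 0.4937, 0.7320, -0.4695]
V = J·q̇ = [-0.9817, 1.1478, 0.2361, 0.7659, 0.4845, 0.6327]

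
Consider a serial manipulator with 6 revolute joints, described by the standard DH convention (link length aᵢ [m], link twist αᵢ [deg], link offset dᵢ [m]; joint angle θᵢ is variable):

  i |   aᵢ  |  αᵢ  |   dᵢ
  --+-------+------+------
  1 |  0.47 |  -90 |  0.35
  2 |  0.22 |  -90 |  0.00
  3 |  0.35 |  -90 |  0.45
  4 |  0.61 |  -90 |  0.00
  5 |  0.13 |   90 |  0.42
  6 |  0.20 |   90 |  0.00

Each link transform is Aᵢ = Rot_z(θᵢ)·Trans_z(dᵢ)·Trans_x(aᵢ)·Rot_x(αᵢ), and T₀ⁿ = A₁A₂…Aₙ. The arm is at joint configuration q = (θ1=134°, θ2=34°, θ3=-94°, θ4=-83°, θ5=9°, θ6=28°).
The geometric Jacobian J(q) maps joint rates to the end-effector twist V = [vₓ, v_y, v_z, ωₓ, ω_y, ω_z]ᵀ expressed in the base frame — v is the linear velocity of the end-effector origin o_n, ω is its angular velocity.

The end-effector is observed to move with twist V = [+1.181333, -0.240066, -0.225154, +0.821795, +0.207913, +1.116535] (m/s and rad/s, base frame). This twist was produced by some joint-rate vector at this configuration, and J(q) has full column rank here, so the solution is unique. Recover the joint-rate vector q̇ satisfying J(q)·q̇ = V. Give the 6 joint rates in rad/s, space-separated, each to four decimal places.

0.4630 0.1920 -0.3970 -0.6730 -0.8800 -0.1060

o_n = [-0.5788, -0.7907, -0.7806]
J₁: ẑ×o_n = [0.7907, -0.5788, 0.0000], ω = ẑ
J2: z=[-0.7193, -0.6947, 0.0000] o=[-0.3265, 0.3381, 0.3500] → [0.7854, -0.8133, 0.6367, -0.7193, -0.6947, 0.0000]
J3: z=[0.3884, -0.4022, -0.8290] o=[-0.4532, 0.4693, 0.2270] → [-0.6392, 0.4955, -0.5400, 0.3884, -0.4022, -0.8290]
J4: z=[-0.6247, 0.5465, -0.5578] o=[-0.5155, 0.0312, -0.1324] → [-0.8127, -0.3696, 0.5480, -0.6247, 0.5465, -0.5578]
J5: z=[-0.7197, -0.6801, 0.1398] o=[-0.3307, -0.2670, -0.6315] → [0.1746, -0.1420, 0.2082, -0.7197, -0.6801, 0.1398]
J6: z=[-0.5696, 0.4633, -0.6789] o=[-0.5813, -0.6265, -0.6665] → [-0.1644, -0.0667, 0.0924, -0.5696, 0.4633, -0.6789]
q̇ = J⁺·V = [0.4630, 0.1920, -0.3970, -0.6730, -0.8800, -0.1060]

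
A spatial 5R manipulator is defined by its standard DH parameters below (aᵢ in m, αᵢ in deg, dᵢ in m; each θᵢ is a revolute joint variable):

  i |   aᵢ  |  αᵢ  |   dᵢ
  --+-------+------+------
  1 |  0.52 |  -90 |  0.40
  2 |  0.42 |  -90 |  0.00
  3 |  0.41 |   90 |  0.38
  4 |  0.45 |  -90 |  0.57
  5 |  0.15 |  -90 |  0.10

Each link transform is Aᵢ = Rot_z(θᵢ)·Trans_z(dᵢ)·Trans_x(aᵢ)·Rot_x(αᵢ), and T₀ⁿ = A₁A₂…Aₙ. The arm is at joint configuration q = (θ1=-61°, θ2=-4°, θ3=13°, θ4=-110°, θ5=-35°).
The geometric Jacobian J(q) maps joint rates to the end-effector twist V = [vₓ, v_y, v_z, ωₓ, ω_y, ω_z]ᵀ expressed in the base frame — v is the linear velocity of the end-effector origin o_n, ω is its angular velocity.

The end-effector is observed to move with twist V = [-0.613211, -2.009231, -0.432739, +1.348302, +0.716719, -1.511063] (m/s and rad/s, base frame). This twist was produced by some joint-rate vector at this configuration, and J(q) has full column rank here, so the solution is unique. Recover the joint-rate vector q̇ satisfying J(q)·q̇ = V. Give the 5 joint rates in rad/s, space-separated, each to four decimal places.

o_n = [1.1637, -0.9238, 0.6526]
J₁: ẑ×o_n = [0.9238, 1.1637, -0.0000], ω = ẑ
J2: z=[0.8746, 0.4848, 0.0000] o=[0.2521, -0.4548, 0.4000] → [0.1225, -0.2209, -0.8522, 0.8746, 0.4848, 0.0000]
J3: z=[0.0338, -0.0610, -0.9976] o=[0.4552, -0.8212, 0.4293] → [-0.1159, -0.7143, 0.0398, 0.0338, -0.0610, -0.9976]
J4: z=[0.9610, 0.2761, 0.0157] o=[0.5806, -1.2377, 0.0781] → [0.1537, -0.5429, 0.1406, 0.9610, 0.2761, 0.0157]
J5: z=[0.2464, -0.8805, 0.4051] o=[1.0718, -0.9069, 0.4984] → [-0.1289, -0.0008, 0.0767, 0.2464, -0.8805, 0.4051]
q̇ = J⁺·V = [-0.8500, 0.6540, 0.5830, 0.8460, -0.2290]

-0.8500 0.6540 0.5830 0.8460 -0.2290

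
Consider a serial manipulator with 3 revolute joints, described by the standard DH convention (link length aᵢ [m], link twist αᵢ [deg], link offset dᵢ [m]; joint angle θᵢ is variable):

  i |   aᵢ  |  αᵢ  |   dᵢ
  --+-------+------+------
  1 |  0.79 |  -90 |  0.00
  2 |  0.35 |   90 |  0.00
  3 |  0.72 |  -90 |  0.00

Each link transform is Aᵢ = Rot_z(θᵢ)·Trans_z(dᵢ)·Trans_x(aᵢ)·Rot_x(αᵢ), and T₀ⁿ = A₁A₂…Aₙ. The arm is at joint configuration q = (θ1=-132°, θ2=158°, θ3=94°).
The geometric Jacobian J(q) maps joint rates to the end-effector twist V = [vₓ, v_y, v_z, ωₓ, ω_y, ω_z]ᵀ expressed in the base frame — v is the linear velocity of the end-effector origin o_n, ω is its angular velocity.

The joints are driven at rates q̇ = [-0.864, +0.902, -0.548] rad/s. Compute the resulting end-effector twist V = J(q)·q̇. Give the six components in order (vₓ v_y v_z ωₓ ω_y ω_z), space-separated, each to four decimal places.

o_n = [0.1911, -0.8611, -0.1123]
J₁: ẑ×o_n = [0.8611, 0.1911, -0.0000], ω = ẑ
J2: z=[0.7431, -0.6691, 0.0000] o=[-0.5286, -0.5871, 0.0000] → [0.0751, 0.0835, 0.2779, 0.7431, -0.6691, 0.0000]
J3: z=[-0.2507, -0.2784, -0.9272] o=[-0.3115, -0.3459, -0.1311] → [-0.4829, -0.4613, 0.2691, -0.2507, -0.2784, -0.9272]
V = J·q̇ = [-0.4116, 0.1629, 0.1033, 0.8077, -0.4510, -0.3559]

-0.4116 0.1629 0.1033 0.8077 -0.4510 -0.3559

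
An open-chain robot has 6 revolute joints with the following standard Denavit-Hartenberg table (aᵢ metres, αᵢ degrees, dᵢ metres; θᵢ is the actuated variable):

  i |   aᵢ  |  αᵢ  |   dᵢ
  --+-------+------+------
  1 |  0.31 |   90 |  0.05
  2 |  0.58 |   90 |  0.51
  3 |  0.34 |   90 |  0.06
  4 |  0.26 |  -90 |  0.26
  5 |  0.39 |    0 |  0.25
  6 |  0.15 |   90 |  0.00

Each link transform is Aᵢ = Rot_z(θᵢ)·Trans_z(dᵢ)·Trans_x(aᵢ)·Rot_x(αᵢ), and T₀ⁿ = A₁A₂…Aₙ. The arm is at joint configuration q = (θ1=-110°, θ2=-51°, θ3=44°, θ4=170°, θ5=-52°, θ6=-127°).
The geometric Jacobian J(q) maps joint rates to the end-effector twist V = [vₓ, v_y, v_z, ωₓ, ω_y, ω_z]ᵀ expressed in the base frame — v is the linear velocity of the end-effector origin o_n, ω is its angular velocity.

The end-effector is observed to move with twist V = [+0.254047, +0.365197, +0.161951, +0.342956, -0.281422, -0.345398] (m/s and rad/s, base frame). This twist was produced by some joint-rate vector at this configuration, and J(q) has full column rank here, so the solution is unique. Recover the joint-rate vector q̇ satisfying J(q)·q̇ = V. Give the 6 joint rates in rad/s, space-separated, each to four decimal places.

o_n = [-0.4045, -0.9167, -0.6026]
J₁: ẑ×o_n = [0.9167, -0.4045, 0.0000], ω = ẑ
J2: z=[-0.9397, 0.3420, 0.0000] o=[-0.1060, -0.2913, 0.0500] → [-0.2232, -0.6132, 0.6898, -0.9397, 0.3420, 0.0000]
J3: z=[0.2658, 0.7303, -0.6293] o=[-0.7101, -0.4599, -0.4007] → [-0.4349, -0.1387, -0.3446, 0.2658, 0.7303, -0.6293]
J4: z=[0.5264, -0.6568, -0.5399] o=[-0.9687, -0.4799, -0.6286] → [-0.2529, -0.3183, 0.1407, 0.5264, -0.6568, -0.5399]
J5: z=[-0.1215, -0.6866, 0.7168] o=[-0.6131, -0.5696, -0.6542] → [0.2134, 0.1558, 0.1854, -0.1215, -0.6866, 0.7168]
J6: z=[-0.1215, -0.6866, 0.7168] o=[-0.2796, -0.8683, -0.5350] → [0.0812, -0.0977, -0.0798, -0.1215, -0.6866, 0.7168]
q̇ = J⁺·V = [-0.0750, -0.3550, -0.9290, 0.2560, -0.1100, -0.8900]

-0.0750 -0.3550 -0.9290 0.2560 -0.1100 -0.8900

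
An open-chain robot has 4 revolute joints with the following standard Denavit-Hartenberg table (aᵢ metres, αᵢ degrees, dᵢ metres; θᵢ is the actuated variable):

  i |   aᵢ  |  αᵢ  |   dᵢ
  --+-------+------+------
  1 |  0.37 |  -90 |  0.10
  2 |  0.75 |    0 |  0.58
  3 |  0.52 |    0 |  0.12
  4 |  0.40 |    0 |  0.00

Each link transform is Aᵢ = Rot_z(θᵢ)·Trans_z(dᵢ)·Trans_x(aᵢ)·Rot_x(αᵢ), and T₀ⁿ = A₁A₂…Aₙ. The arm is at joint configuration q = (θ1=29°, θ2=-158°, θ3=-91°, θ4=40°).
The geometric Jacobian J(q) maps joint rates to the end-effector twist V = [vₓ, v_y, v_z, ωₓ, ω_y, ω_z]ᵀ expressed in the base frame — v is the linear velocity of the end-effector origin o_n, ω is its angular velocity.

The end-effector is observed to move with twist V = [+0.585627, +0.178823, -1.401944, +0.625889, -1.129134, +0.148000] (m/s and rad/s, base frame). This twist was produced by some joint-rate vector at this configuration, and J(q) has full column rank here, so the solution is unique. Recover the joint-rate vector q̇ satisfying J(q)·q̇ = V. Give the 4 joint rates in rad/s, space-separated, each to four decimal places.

o_n = [-1.0929, 0.1945, -0.2984]
J₁: ẑ×o_n = [-0.1945, -1.0929, 0.0000], ω = ẑ
J2: z=[-0.4848, 0.8746, 0.0000] o=[0.3236, 0.1794, 0.1000] → [-0.3485, -0.1932, 1.2316, -0.4848, 0.8746, 0.0000]
J3: z=[-0.4848, 0.8746, 0.0000] o=[-0.5658, 0.3495, 0.3810] → [-0.5942, -0.3294, 0.5362, -0.4848, 0.8746, 0.0000]
J4: z=[-0.4848, 0.8746, 0.0000] o=[-0.7869, 0.3641, -0.1045] → [-0.1696, -0.0940, 0.3498, -0.4848, 0.8746, 0.0000]
q̇ = J⁺·V = [0.1480, -0.9670, -0.5240, 0.2000]

0.1480 -0.9670 -0.5240 0.2000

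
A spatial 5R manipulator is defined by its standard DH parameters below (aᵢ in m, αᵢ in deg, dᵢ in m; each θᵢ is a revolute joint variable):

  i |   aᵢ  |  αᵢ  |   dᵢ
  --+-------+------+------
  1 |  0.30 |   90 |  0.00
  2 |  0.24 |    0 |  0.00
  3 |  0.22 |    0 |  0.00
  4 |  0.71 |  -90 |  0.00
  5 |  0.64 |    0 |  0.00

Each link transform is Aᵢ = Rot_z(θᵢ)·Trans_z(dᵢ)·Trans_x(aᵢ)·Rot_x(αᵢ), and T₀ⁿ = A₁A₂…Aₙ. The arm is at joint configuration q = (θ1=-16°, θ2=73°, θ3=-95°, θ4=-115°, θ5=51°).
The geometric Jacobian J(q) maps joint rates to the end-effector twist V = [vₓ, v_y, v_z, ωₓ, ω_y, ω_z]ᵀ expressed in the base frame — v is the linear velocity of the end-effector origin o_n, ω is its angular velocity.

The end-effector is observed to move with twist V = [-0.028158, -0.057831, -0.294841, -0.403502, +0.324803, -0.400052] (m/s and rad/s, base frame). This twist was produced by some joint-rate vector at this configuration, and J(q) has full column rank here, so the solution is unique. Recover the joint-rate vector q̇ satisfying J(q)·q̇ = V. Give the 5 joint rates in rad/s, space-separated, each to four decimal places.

-0.9120 -0.1230 -0.9180 0.8400 -0.7000

o_n = [-0.0933, 0.5442, -0.6118]
J₁: ẑ×o_n = [-0.5442, -0.0933, 0.0000], ω = ẑ
J2: z=[-0.2756, -0.9613, 0.0000] o=[0.2884, -0.0827, 0.0000] → [0.5881, -0.1686, -0.5397, -0.2756, -0.9613, 0.0000]
J3: z=[-0.2756, -0.9613, 0.0000] o=[0.3558, -0.1020, 0.2295] → [0.8087, -0.2319, -0.6098, -0.2756, -0.9613, 0.0000]
J4: z=[-0.2756, -0.9613, 0.0000] o=[0.5519, -0.1583, 0.1471] → [0.7295, -0.2092, -0.8138, -0.2756, -0.9613, 0.0000]
J5: z=[0.6556, -0.1880, -0.7314] o=[0.0528, -0.0151, -0.3371] → [0.4607, 0.2869, 0.3392, 0.6556, -0.1880, -0.7314]
q̇ = J⁺·V = [-0.9120, -0.1230, -0.9180, 0.8400, -0.7000]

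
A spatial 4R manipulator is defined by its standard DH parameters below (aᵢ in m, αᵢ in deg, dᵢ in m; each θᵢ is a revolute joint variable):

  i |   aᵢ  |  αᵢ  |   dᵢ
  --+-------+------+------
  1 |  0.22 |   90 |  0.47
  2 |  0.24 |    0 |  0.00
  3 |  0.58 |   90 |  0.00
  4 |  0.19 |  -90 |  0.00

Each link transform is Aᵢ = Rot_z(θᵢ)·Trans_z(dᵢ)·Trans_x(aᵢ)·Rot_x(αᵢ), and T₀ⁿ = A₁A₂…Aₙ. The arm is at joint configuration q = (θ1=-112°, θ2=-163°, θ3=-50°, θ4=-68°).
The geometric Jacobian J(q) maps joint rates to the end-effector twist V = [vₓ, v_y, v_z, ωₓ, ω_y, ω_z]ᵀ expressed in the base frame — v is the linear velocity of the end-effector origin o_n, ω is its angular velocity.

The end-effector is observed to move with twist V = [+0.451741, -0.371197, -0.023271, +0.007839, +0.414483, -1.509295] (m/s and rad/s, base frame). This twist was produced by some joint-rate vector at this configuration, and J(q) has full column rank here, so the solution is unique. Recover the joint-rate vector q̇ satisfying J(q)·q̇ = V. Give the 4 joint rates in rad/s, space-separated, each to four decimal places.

-0.9130 -0.5480 0.6960 -0.7110

o_n = [0.3715, 0.4492, 0.7545]
J₁: ẑ×o_n = [-0.4492, 0.3715, 0.0000], ω = ẑ
J2: z=[-0.9272, 0.3746, 0.0000] o=[-0.0824, -0.2040, 0.4700] → [0.1066, 0.2638, -0.7756, -0.9272, 0.3746, 0.0000]
J3: z=[-0.9272, 0.3746, 0.0000] o=[0.0036, 0.0088, 0.3998] → [0.1329, 0.3288, -0.5461, -0.9272, 0.3746, 0.0000]
J4: z=[-0.2040, -0.5050, 0.8387] o=[0.1858, 0.4598, 0.7157] → [-0.0106, 0.1636, 0.0959, -0.2040, -0.5050, 0.8387]
q̇ = J⁺·V = [-0.9130, -0.5480, 0.6960, -0.7110]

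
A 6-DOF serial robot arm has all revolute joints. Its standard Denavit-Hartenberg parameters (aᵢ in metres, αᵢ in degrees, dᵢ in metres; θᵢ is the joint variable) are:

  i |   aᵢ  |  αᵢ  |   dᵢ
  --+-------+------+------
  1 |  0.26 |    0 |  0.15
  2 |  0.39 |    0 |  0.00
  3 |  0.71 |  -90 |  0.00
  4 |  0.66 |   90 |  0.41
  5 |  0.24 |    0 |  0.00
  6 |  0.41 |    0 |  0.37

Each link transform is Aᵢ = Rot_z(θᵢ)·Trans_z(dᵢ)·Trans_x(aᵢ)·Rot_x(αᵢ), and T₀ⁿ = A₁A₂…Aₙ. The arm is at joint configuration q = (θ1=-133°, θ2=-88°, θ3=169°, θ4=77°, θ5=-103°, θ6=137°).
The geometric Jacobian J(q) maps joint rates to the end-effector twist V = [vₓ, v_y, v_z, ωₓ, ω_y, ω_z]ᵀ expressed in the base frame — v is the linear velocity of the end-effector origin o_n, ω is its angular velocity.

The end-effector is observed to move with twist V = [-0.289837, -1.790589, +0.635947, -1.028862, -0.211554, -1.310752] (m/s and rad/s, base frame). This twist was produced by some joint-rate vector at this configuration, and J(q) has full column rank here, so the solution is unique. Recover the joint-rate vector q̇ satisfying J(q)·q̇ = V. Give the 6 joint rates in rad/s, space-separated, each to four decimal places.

0.1580 -0.9970 -0.3640 -0.9410 -0.8930 0.4140

o_n = [0.6379, -0.6959, -0.6884]
J₁: ẑ×o_n = [0.6959, 0.6379, -0.0000], ω = ẑ
J2: z=[0.0000, 0.0000, 1.0000] o=[-0.1773, -0.1902, 0.1500] → [0.5058, 0.8152, -0.0000, 0.0000, 0.0000, 1.0000]
J3: z=[0.0000, 0.0000, 1.0000] o=[-0.4717, 0.0657, 0.1500] → [0.7617, 1.1096, -0.0000, 0.0000, 0.0000, 1.0000]
J4: z=[0.7880, 0.6157, 0.0000] o=[-0.0345, -0.4938, 0.1500] → [-0.5162, 0.6607, -0.5733, 0.7880, 0.6157, 0.0000]
J5: z=[0.5999, -0.7678, 0.2250] o=[0.3800, -0.3583, -0.4931] → [0.2259, 0.1752, -0.0045, 0.5999, -0.7678, 0.2250]
J6: z=[0.5999, -0.7678, 0.2250] o=[0.1882, -0.4928, -0.4405] → [0.2361, 0.2499, 0.2234, 0.5999, -0.7678, 0.2250]
q̇ = J⁺·V = [0.1580, -0.9970, -0.3640, -0.9410, -0.8930, 0.4140]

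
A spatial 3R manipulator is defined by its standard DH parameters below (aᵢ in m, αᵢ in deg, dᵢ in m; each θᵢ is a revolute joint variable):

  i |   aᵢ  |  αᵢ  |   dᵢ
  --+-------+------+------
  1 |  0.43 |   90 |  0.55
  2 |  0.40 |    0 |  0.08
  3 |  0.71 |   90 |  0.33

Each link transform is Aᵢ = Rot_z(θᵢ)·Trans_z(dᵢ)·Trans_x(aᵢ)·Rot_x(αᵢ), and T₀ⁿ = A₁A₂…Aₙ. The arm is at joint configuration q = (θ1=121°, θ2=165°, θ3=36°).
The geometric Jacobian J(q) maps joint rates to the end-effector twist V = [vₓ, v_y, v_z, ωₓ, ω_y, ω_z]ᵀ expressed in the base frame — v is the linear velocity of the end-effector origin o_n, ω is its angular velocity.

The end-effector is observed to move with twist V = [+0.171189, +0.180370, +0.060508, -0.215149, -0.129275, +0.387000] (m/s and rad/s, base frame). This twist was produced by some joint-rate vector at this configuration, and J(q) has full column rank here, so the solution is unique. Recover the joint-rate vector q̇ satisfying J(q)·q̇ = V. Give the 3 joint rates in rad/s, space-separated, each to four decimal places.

0.3870 0.2740 -0.5250

o_n = [0.6704, -0.3196, 0.3991]
J₁: ẑ×o_n = [0.3196, 0.6704, -0.0000], ω = ẑ
J2: z=[0.8572, 0.5150, 0.0000] o=[-0.2215, 0.3686, 0.5500] → [-0.0777, 0.1294, -1.0492, 0.8572, 0.5150, 0.0000]
J3: z=[0.8572, 0.5150, 0.0000] o=[0.0461, 0.0786, 0.6535] → [-0.1310, 0.2181, -0.6628, 0.8572, 0.5150, 0.0000]
q̇ = J⁺·V = [0.3870, 0.2740, -0.5250]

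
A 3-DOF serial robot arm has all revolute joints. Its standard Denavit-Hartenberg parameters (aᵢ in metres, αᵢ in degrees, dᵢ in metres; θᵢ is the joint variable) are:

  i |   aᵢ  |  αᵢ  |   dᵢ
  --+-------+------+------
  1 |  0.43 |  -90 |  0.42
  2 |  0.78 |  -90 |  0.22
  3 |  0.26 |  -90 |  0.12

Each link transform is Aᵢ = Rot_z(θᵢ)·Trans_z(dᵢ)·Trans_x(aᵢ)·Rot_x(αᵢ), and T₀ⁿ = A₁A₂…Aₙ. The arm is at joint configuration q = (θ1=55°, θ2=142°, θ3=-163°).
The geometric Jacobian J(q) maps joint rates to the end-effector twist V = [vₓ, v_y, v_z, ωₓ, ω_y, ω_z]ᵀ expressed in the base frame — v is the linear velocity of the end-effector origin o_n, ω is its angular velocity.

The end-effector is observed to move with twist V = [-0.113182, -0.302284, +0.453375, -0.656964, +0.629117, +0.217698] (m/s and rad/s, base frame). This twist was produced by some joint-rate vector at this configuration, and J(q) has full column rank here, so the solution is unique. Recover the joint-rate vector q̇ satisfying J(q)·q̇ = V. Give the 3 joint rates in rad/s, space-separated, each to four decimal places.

0.3950 0.8990 -0.2250

o_n = [-0.2784, 0.1185, 0.1874]
J₁: ẑ×o_n = [-0.1185, -0.2784, 0.0000], ω = ẑ
J2: z=[-0.8192, 0.5736, 0.0000] o=[0.2466, 0.3522, 0.4200] → [-0.1334, -0.1905, 0.4926, -0.8192, 0.5736, 0.0000]
J3: z=[-0.3531, -0.5043, 0.7880] o=[-0.2861, -0.0251, -0.0602] → [-0.2380, 0.0935, -0.0468, -0.3531, -0.5043, 0.7880]
q̇ = J⁺·V = [0.3950, 0.8990, -0.2250]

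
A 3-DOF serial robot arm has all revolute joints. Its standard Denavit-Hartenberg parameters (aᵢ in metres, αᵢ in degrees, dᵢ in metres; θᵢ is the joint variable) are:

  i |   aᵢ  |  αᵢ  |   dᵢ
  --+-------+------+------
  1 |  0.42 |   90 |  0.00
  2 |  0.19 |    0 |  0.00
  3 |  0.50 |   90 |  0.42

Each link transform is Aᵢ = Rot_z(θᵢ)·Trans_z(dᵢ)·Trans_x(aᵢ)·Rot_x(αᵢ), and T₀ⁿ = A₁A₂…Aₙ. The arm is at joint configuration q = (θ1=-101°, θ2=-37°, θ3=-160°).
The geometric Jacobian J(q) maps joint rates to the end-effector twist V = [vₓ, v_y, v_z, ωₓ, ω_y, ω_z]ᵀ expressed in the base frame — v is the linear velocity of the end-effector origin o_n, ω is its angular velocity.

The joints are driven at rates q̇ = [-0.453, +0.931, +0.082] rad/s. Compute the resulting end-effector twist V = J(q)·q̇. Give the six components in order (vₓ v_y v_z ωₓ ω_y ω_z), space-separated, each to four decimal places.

o_n = [-0.4301, -0.0117, 0.0318]
J₁: ẑ×o_n = [0.0117, -0.4301, 0.0000], ω = ẑ
J2: z=[-0.9816, 0.1908, 0.0000] o=[-0.0801, -0.4123, 0.0000] → [0.0061, 0.0313, -0.3264, -0.9816, 0.1908, 0.0000]
J3: z=[-0.9816, 0.1908, 0.0000] o=[-0.1091, -0.5612, -0.1143] → [0.0279, 0.1435, -0.4782, -0.9816, 0.1908, 0.0000]
V = J·q̇ = [0.0026, 0.2357, -0.3431, -0.9944, 0.1933, -0.4530]

0.0026 0.2357 -0.3431 -0.9944 0.1933 -0.4530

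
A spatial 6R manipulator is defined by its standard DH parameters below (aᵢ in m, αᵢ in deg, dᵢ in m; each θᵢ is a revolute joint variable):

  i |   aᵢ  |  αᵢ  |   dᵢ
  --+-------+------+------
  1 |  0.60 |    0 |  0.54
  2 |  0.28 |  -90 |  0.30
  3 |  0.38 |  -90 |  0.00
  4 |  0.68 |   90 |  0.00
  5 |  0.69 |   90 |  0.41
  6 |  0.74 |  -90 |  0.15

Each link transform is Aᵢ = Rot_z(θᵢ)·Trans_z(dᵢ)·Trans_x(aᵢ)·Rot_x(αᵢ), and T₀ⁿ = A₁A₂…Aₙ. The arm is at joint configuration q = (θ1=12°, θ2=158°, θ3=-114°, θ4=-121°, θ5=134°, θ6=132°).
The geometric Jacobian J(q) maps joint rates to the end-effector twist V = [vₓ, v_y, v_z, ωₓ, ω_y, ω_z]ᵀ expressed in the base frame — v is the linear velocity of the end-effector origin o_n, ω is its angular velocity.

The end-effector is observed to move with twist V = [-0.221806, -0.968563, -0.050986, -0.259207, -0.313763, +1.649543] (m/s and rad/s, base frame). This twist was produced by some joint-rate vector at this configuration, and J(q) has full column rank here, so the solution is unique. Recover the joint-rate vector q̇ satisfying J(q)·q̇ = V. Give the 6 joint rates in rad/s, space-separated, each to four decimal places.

0.8640 0.3450 0.0530 0.2730 -0.4300 0.1290

o_n = [-0.2320, 0.2032, 0.2278]
J₁: ẑ×o_n = [-0.2032, -0.2320, 0.0000], ω = ẑ
J2: z=[0.0000, 0.0000, 1.0000] o=[0.5869, 0.1247, 0.5400] → [-0.0784, -0.8189, 0.0000, 0.0000, 0.0000, 1.0000]
J3: z=[-0.1736, -0.9848, 0.0000] o=[0.3111, 0.1734, 0.8400] → [0.6029, -0.1063, -0.5400, -0.1736, -0.9848, 0.0000]
J4: z=[-0.8997, 0.1586, 0.4067] o=[0.4634, 0.1465, 1.1871] → [-0.1752, -1.1459, 0.0593, -0.8997, 0.1586, 0.4067]
J5: z=[-0.2539, 0.5678, -0.7831] o=[0.2219, -0.4028, 0.8672] → [0.1115, 0.1930, 0.1038, -0.2539, 0.5678, -0.7831]
J6: z=[-0.8804, -0.4709, -0.0559] o=[-0.1586, 0.2959, 0.9735] → [0.3459, -0.6525, 0.0471, -0.8804, -0.4709, -0.0559]
q̇ = J⁺·V = [0.8640, 0.3450, 0.0530, 0.2730, -0.4300, 0.1290]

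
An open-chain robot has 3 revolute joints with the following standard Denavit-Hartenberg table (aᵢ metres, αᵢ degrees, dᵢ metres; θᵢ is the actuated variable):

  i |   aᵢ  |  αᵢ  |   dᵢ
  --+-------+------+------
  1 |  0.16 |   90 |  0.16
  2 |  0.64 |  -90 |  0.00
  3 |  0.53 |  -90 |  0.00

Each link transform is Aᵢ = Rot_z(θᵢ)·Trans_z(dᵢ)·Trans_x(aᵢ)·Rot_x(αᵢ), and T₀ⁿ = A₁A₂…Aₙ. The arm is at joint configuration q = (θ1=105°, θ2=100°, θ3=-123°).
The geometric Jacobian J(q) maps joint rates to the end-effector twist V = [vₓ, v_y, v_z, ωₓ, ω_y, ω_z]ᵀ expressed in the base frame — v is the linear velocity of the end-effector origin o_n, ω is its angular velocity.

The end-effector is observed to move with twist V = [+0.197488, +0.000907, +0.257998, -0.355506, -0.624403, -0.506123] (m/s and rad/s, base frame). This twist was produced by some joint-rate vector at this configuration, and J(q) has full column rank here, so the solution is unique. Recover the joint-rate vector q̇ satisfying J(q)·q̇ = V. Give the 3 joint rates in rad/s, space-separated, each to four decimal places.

o_n = [0.4037, 0.2107, 0.5060]
J₁: ẑ×o_n = [-0.2107, 0.4037, 0.0000], ω = ẑ
J2: z=[0.9659, 0.2588, 0.0000] o=[-0.0414, 0.1545, 0.1600] → [0.0896, -0.3342, -0.0610, 0.9659, 0.2588, 0.0000]
J3: z=[0.2549, -0.9513, -0.1736] o=[-0.0126, 0.0472, 0.7903] → [0.2988, 0.0002, 0.4377, 0.2549, -0.9513, -0.1736]
q̇ = J⁺·V = [-0.4160, -0.5050, 0.5190]

-0.4160 -0.5050 0.5190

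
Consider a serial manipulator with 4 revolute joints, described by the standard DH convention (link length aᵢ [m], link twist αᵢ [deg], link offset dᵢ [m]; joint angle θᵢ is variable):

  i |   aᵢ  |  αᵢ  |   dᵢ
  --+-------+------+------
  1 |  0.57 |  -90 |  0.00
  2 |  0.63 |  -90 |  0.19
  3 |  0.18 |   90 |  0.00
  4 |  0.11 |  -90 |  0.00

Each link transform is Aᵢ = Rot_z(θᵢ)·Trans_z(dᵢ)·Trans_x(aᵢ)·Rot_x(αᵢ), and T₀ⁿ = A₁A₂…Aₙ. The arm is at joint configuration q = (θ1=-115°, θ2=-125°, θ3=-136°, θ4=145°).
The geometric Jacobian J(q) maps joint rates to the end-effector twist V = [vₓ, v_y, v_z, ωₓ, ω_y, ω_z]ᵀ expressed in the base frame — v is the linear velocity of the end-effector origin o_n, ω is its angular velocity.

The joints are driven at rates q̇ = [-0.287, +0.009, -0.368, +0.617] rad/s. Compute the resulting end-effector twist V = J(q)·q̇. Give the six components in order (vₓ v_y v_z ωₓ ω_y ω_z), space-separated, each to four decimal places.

o_n = [0.1031, -0.3762, 0.4993]
J₁: ẑ×o_n = [0.3762, 0.1031, -0.0000], ω = ẑ
J2: z=[0.9063, -0.4226, 0.0000] o=[-0.2409, -0.5166, 0.0000] → [-0.2110, -0.4525, 0.2726, 0.9063, -0.4226, 0.0000]
J3: z=[-0.3462, -0.7424, 0.5736] o=[0.0840, -0.2694, 0.5161] → [0.0737, 0.0051, 0.0512, -0.3462, -0.7424, 0.5736]
J4: z=[-0.8203, -0.0571, -0.5690] o=[0.1660, -0.3895, 0.4100] → [0.0025, 0.1090, -0.0145, -0.8203, -0.0571, -0.5690]
V = J·q̇ = [-0.1355, 0.0317, -0.0253, -0.3706, 0.2342, -0.8492]

-0.1355 0.0317 -0.0253 -0.3706 0.2342 -0.8492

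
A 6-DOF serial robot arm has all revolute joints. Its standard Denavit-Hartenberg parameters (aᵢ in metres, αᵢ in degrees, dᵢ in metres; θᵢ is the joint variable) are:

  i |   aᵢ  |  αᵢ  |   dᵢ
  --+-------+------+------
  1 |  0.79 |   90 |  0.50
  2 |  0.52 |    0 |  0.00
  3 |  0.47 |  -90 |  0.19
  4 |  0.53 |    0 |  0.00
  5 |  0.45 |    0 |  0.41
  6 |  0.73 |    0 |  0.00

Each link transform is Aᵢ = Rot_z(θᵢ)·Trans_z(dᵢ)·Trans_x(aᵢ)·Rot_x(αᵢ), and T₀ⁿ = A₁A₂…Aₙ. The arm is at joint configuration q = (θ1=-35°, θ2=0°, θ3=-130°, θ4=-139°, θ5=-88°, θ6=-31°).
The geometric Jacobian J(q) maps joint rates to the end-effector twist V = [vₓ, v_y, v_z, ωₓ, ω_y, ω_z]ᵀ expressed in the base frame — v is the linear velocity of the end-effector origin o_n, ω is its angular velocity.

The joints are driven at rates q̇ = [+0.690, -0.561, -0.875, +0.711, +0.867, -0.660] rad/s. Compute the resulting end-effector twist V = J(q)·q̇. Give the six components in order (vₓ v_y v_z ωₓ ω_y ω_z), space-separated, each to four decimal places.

o_n = [1.8249, -0.6608, 0.5342]
J₁: ẑ×o_n = [0.6608, 1.8249, -0.0000], ω = ẑ
J2: z=[-0.5736, -0.8192, 0.0000] o=[0.6471, -0.4531, 0.5000] → [-0.0280, 0.0196, 1.0839, -0.5736, -0.8192, 0.0000]
J3: z=[-0.5736, -0.8192, 0.0000] o=[1.0731, -0.7514, 0.5000] → [-0.0280, 0.0196, 0.5639, -0.5736, -0.8192, 0.0000]
J4: z=[0.6275, -0.4394, -0.6428] o=[0.7166, -0.7337, 0.1400] → [-0.1263, -0.9598, 0.5327, 0.6275, -0.4394, -0.6428]
J5: z=[0.6275, -0.4394, -0.6428] o=[0.7278, -1.1660, 0.4464] → [0.2862, -0.7603, 0.7991, 0.6275, -0.4394, -0.6428]
J6: z=[0.6275, -0.4394, -0.6428] o=[1.3355, -1.1898, 0.4179] → [0.2889, -0.3876, 0.5470, 0.6275, -0.4394, -0.6428]
V = J·q̇ = [0.4638, 0.1452, -0.3909, 1.3997, 0.7729, 0.0999]

0.4638 0.1452 -0.3909 1.3997 0.7729 0.0999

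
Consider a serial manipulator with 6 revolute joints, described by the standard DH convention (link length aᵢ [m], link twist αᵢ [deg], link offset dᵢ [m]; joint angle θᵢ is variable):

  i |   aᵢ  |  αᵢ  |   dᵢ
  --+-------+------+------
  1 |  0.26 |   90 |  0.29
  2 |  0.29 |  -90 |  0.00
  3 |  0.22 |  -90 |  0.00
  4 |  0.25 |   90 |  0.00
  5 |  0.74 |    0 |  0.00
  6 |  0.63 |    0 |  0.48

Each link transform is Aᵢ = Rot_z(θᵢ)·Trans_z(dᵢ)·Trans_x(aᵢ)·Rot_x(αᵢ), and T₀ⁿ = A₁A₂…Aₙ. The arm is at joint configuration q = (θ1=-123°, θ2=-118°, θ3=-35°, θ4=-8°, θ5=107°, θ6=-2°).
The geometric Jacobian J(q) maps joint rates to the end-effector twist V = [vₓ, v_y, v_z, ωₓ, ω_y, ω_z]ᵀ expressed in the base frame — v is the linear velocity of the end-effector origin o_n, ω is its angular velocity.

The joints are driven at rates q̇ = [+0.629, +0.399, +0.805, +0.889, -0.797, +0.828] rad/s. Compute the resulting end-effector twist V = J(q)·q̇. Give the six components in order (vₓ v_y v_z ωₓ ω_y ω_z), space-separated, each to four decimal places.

0.2669 -0.1792 -0.1686 0.0058 -0.6001 -0.2104

o_n = [0.8031, -0.7166, -0.8654]
J₁: ẑ×o_n = [0.7166, 0.8031, -0.0000], ω = ẑ
J2: z=[-0.8387, 0.5446, 0.0000] o=[-0.1416, -0.2181, 0.2900] → [-0.6293, -0.9690, -0.0964, -0.8387, 0.5446, 0.0000]
J3: z=[-0.4809, -0.7405, -0.4695] o=[-0.0675, -0.1039, 0.0339] → [0.3783, -0.8412, 0.9393, -0.4809, -0.7405, -0.4695]
J4: z=[0.8337, -0.2203, -0.5064] o=[-0.1272, 0.0358, -0.1252] → [-0.2180, 0.1460, -0.4223, 0.8337, -0.2203, -0.5064]
J5: z=[-0.4384, -0.8217, -0.3642] o=[-0.2112, 0.1672, -0.3206] → [0.1258, -0.6083, 1.2208, -0.4384, -0.8217, -0.3642]
J6: z=[-0.4384, -0.8217, -0.3642] o=[0.4514, -0.1024, -0.5099] → [0.0685, -0.2840, 0.5582, -0.4384, -0.8217, -0.3642]
V = J·q̇ = [0.2669, -0.1792, -0.1686, 0.0058, -0.6001, -0.2104]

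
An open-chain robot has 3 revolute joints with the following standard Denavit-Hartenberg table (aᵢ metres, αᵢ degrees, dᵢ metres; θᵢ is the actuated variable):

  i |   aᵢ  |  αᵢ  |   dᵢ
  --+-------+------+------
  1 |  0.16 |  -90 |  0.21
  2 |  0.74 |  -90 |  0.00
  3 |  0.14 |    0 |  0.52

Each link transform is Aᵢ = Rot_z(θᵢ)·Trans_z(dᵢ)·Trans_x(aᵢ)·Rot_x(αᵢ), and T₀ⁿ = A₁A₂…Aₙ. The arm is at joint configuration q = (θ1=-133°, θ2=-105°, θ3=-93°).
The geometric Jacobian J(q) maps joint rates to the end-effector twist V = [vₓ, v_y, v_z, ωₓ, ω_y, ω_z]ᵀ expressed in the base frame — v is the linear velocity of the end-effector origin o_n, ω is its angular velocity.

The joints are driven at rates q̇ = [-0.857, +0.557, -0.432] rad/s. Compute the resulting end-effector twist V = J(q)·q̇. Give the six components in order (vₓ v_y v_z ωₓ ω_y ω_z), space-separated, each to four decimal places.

-0.7109 -0.1638 -0.2325 0.6919 -0.0747 -0.9688

o_n = [-0.2201, -0.4410, 1.0523]
J₁: ẑ×o_n = [0.4410, -0.2201, 0.0000], ω = ẑ
J2: z=[0.7314, -0.6820, 0.0000] o=[-0.1091, -0.1170, 0.2100] → [-0.5744, -0.6160, -0.3127, 0.7314, -0.6820, 0.0000]
J3: z=[-0.6588, -0.7064, 0.2588] o=[0.0215, 0.0231, 0.9248] → [0.0300, 0.0215, 0.1350, -0.6588, -0.7064, 0.2588]
V = J·q̇ = [-0.7109, -0.1638, -0.2325, 0.6919, -0.0747, -0.9688]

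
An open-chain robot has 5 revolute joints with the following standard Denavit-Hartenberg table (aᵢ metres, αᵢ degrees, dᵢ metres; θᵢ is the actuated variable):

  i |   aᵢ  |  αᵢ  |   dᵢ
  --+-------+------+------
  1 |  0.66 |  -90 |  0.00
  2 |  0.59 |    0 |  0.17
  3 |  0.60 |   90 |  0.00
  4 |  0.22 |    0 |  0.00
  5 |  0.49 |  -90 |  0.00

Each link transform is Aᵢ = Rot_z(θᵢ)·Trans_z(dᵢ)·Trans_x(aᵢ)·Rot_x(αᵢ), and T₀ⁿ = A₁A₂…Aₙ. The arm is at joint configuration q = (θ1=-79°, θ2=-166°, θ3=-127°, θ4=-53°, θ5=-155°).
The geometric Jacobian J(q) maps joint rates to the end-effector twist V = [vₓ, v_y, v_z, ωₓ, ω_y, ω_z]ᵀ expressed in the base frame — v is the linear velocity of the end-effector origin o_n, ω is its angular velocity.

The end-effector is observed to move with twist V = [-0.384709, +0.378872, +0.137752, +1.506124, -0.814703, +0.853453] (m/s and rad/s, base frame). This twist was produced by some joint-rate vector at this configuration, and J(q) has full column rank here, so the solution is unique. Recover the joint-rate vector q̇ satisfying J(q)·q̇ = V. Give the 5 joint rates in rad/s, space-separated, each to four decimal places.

o_n = [0.2593, -0.1581, -0.1332]
J₁: ẑ×o_n = [0.1581, 0.2593, -0.0000], ω = ẑ
J2: z=[0.9816, 0.1908, 0.0000] o=[0.1259, -0.6479, 0.0000] → [-0.0254, 0.1307, 0.4554, 0.9816, 0.1908, 0.0000]
J3: z=[0.9816, 0.1908, 0.0000] o=[0.1836, -0.0535, 0.1427] → [-0.0526, 0.2709, -0.1171, 0.9816, 0.1908, 0.0000]
J4: z=[0.1756, -0.9036, 0.3907] o=[0.2283, -0.2836, -0.4096] → [-0.2988, -0.0364, 0.0500, 0.1756, -0.9036, 0.3907]
J5: z=[0.1756, -0.9036, 0.3907] o=[0.0657, -0.3679, -0.5314] → [-0.4418, 0.0057, 0.2118, 0.1756, -0.9036, 0.3907]
q̇ = J⁺·V = [0.3920, 0.3420, 0.9810, 0.9470, 0.2340]

0.3920 0.3420 0.9810 0.9470 0.2340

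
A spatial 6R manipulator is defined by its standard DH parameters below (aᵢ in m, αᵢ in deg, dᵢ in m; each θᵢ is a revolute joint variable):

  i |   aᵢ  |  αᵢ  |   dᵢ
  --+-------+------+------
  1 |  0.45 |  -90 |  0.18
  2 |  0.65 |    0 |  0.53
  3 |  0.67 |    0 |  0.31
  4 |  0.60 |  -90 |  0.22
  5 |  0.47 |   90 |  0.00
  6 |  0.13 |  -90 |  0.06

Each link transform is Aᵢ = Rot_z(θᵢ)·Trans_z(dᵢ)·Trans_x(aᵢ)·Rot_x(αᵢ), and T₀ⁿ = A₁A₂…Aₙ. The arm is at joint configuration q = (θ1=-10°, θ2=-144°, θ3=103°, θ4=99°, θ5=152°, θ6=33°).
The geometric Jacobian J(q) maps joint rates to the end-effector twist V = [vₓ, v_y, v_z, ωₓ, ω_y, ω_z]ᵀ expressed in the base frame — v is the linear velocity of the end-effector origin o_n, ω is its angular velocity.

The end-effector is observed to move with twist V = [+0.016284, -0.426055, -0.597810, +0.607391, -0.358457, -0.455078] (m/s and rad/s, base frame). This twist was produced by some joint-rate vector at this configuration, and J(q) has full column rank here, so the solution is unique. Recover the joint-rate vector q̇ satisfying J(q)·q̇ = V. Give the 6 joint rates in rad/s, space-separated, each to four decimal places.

-0.4210 -0.6110 0.6840 0.3920 -0.5420 0.8070

o_n = [0.5528, 0.6491, 0.8649]
J₁: ẑ×o_n = [-0.6491, 0.5528, 0.0000], ω = ẑ
J2: z=[0.1736, 0.9848, 0.0000] o=[0.4432, -0.0781, 0.1800] → [0.6745, -0.1189, 0.0183, 0.1736, 0.9848, 0.0000]
J3: z=[0.1736, 0.9848, 0.0000] o=[0.0173, 0.5351, 0.5621] → [0.2983, -0.0526, -0.5076, 0.1736, 0.9848, 0.0000]
J4: z=[0.1736, 0.9848, 0.0000] o=[0.5691, 0.7526, 1.0016] → [-0.1346, 0.0237, -0.0019, 0.1736, 0.9848, 0.0000]
J5: z=[-0.8352, 0.1473, -0.5299] o=[0.9205, 0.9141, 0.4928] → [-0.0856, 0.5056, 0.2755, -0.8352, 0.1473, -0.5299]
J6: z=[0.0917, -0.9127, -0.3981] o=[0.6656, 0.7349, 0.8447] → [-0.0527, 0.0430, -0.1108, 0.0917, -0.9127, -0.3981]
q̇ = J⁺·V = [-0.4210, -0.6110, 0.6840, 0.3920, -0.5420, 0.8070]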